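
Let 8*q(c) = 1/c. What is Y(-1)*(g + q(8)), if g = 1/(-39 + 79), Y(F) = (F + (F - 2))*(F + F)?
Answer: 13/40 ≈ 0.32500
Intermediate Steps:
q(c) = 1/(8*c)
Y(F) = 2*F*(-2 + 2*F) (Y(F) = (F + (-2 + F))*(2*F) = (-2 + 2*F)*(2*F) = 2*F*(-2 + 2*F))
g = 1/40 ≈ 0.025000
Y(-1)*(g + q(8)) = (4*(-1)*(-1 - 1))*(1/40 + (⅛)/8) = (4*(-1)*(-2))*(1/40 + (⅛)*(⅛)) = 8*(1/40 + 1/64) = 8*(13/320) = 13/40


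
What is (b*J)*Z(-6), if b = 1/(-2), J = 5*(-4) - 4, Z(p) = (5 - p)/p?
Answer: -22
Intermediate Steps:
Z(p) = (5 - p)/p
J = -24 (J = -20 - 4 = -24)
b = -½ ≈ -0.50000
(b*J)*Z(-6) = (-½*(-24))*((5 - 1*(-6))/(-6)) = 12*(-(5 + 6)/6) = 12*(-⅙*11) = 12*(-11/6) = -22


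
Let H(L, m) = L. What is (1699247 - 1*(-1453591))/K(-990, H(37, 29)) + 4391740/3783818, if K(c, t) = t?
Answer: 5964963834932/70000633 ≈ 85213.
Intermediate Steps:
(1699247 - 1*(-1453591))/K(-990, H(37, 29)) + 4391740/3783818 = (1699247 - 1*(-1453591))/37 + 4391740/3783818 = (1699247 + 1453591)*(1/37) + 4391740*(1/3783818) = 3152838*(1/37) + 2195870/1891909 = 3152838/37 + 2195870/1891909 = 5964963834932/70000633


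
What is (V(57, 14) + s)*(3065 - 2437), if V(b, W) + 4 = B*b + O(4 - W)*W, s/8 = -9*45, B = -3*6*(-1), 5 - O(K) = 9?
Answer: -1428072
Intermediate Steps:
O(K) = -4 (O(K) = 5 - 1*9 = 5 - 9 = -4)
B = 18 (B = -18*(-1) = 18)
s = -3240 (s = 8*(-9*45) = 8*(-405) = -3240)
V(b, W) = -4 - 4*W + 18*b (V(b, W) = -4 + (18*b - 4*W) = -4 + (-4*W + 18*b) = -4 - 4*W + 18*b)
(V(57, 14) + s)*(3065 - 2437) = ((-4 - 4*14 + 18*57) - 3240)*(3065 - 2437) = ((-4 - 56 + 1026) - 3240)*628 = (966 - 3240)*628 = -2274*628 = -1428072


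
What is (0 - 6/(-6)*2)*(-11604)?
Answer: -23208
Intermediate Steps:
(0 - 6/(-6)*2)*(-11604) = (0 - 6*(-⅙)*2)*(-11604) = (0 + 1*2)*(-11604) = (0 + 2)*(-11604) = 2*(-11604) = -23208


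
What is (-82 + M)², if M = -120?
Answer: 40804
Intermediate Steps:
(-82 + M)² = (-82 - 120)² = (-202)² = 40804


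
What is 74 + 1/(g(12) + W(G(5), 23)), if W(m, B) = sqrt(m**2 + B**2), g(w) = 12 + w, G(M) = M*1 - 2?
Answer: 1418/19 - sqrt(538)/38 ≈ 74.021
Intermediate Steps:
G(M) = -2 + M (G(M) = M - 2 = -2 + M)
W(m, B) = sqrt(B**2 + m**2)
74 + 1/(g(12) + W(G(5), 23)) = 74 + 1/((12 + 12) + sqrt(23**2 + (-2 + 5)**2)) = 74 + 1/(24 + sqrt(529 + 3**2)) = 74 + 1/(24 + sqrt(529 + 9)) = 74 + 1/(24 + sqrt(538))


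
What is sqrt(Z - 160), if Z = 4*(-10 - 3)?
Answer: 2*I*sqrt(53) ≈ 14.56*I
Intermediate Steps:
Z = -52 (Z = 4*(-13) = -52)
sqrt(Z - 160) = sqrt(-52 - 160) = sqrt(-212) = 2*I*sqrt(53)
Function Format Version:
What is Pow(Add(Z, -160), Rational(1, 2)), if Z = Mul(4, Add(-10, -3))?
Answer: Mul(2, I, Pow(53, Rational(1, 2))) ≈ Mul(14.560, I)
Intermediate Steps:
Z = -52 (Z = Mul(4, -13) = -52)
Pow(Add(Z, -160), Rational(1, 2)) = Pow(Add(-52, -160), Rational(1, 2)) = Pow(-212, Rational(1, 2)) = Mul(2, I, Pow(53, Rational(1, 2)))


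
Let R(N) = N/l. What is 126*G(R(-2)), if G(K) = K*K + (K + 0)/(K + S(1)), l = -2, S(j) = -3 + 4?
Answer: 189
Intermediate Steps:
S(j) = 1
R(N) = -N/2 (R(N) = N/(-2) = N*(-½) = -N/2)
G(K) = K² + K/(1 + K) (G(K) = K*K + (K + 0)/(K + 1) = K² + K/(1 + K))
126*G(R(-2)) = 126*((-½*(-2))*(1 - ½*(-2) + (-½*(-2))²)/(1 - ½*(-2))) = 126*(1*(1 + 1 + 1²)/(1 + 1)) = 126*(1*(1 + 1 + 1)/2) = 126*(1*(½)*3) = 126*(3/2) = 189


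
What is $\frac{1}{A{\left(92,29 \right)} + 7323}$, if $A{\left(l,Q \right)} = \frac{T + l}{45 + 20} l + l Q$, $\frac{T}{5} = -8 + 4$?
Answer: $\frac{65}{656039} \approx 9.9079 \cdot 10^{-5}$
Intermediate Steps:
$T = -20$ ($T = 5 \left(-8 + 4\right) = 5 \left(-4\right) = -20$)
$A{\left(l,Q \right)} = Q l + l \left(- \frac{4}{13} + \frac{l}{65}\right)$ ($A{\left(l,Q \right)} = \frac{-20 + l}{45 + 20} l + l Q = \frac{-20 + l}{65} l + Q l = \left(-20 + l\right) \frac{1}{65} l + Q l = \left(- \frac{4}{13} + \frac{l}{65}\right) l + Q l = l \left(- \frac{4}{13} + \frac{l}{65}\right) + Q l = Q l + l \left(- \frac{4}{13} + \frac{l}{65}\right)$)
$\frac{1}{A{\left(92,29 \right)} + 7323} = \frac{1}{\frac{1}{65} \cdot 92 \left(-20 + 92 + 65 \cdot 29\right) + 7323} = \frac{1}{\frac{1}{65} \cdot 92 \left(-20 + 92 + 1885\right) + 7323} = \frac{1}{\frac{1}{65} \cdot 92 \cdot 1957 + 7323} = \frac{1}{\frac{180044}{65} + 7323} = \frac{1}{\frac{656039}{65}} = \frac{65}{656039}$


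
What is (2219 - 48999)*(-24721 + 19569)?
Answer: 241010560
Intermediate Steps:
(2219 - 48999)*(-24721 + 19569) = -46780*(-5152) = 241010560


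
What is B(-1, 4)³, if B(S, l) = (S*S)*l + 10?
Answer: 2744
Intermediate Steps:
B(S, l) = 10 + l*S² (B(S, l) = S²*l + 10 = l*S² + 10 = 10 + l*S²)
B(-1, 4)³ = (10 + 4*(-1)²)³ = (10 + 4*1)³ = (10 + 4)³ = 14³ = 2744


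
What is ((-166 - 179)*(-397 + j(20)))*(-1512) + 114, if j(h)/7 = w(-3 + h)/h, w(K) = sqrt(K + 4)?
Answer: -207090966 + 182574*sqrt(21) ≈ -2.0625e+8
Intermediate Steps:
w(K) = sqrt(4 + K)
j(h) = 7*sqrt(1 + h)/h (j(h) = 7*(sqrt(4 + (-3 + h))/h) = 7*(sqrt(1 + h)/h) = 7*sqrt(1 + h)/h)
((-166 - 179)*(-397 + j(20)))*(-1512) + 114 = ((-166 - 179)*(-397 + 7*sqrt(1 + 20)/20))*(-1512) + 114 = -345*(-397 + 7*(1/20)*sqrt(21))*(-1512) + 114 = -345*(-397 + 7*sqrt(21)/20)*(-1512) + 114 = (136965 - 483*sqrt(21)/4)*(-1512) + 114 = (-207091080 + 182574*sqrt(21)) + 114 = -207090966 + 182574*sqrt(21)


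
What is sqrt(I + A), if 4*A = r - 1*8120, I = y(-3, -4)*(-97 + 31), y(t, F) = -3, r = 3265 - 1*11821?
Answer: 19*I*sqrt(11) ≈ 63.016*I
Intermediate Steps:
r = -8556 (r = 3265 - 11821 = -8556)
I = 198 (I = -3*(-97 + 31) = -3*(-66) = 198)
A = -4169 (A = (-8556 - 1*8120)/4 = (-8556 - 8120)/4 = (1/4)*(-16676) = -4169)
sqrt(I + A) = sqrt(198 - 4169) = sqrt(-3971) = 19*I*sqrt(11)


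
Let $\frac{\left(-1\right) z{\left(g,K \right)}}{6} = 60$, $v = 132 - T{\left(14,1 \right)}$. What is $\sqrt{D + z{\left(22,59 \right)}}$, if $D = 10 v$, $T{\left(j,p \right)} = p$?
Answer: $5 \sqrt{38} \approx 30.822$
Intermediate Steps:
$v = 131$ ($v = 132 - 1 = 131$)
$z{\left(g,K \right)} = -360$ ($z{\left(g,K \right)} = \left(-6\right) 60 = -360$)
$D = 1310$ ($D = 10 \cdot 131 = 1310$)
$\sqrt{D + z{\left(22,59 \right)}} = \sqrt{1310 - 360} = \sqrt{950} = 5 \sqrt{38}$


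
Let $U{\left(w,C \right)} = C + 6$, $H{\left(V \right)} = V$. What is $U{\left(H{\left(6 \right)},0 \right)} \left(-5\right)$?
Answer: $-30$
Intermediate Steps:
$U{\left(w,C \right)} = 6 + C$
$U{\left(H{\left(6 \right)},0 \right)} \left(-5\right) = \left(6 + 0\right) \left(-5\right) = 6 \left(-5\right) = -30$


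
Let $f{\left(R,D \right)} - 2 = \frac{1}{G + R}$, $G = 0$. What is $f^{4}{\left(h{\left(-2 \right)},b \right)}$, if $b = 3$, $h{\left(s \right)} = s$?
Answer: $\frac{81}{16} \approx 5.0625$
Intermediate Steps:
$f{\left(R,D \right)} = 2 + \frac{1}{R}$ ($f{\left(R,D \right)} = 2 + \frac{1}{0 + R} = 2 + \frac{1}{R}$)
$f^{4}{\left(h{\left(-2 \right)},b \right)} = \left(2 + \frac{1}{-2}\right)^{4} = \left(2 - \frac{1}{2}\right)^{4} = \left(\frac{3}{2}\right)^{4} = \frac{81}{16}$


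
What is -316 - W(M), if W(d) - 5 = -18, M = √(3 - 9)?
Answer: -303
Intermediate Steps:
M = I*√6 (M = √(-6) = I*√6 ≈ 2.4495*I)
W(d) = -13 (W(d) = 5 - 18 = -13)
-316 - W(M) = -316 - 1*(-13) = -316 + 13 = -303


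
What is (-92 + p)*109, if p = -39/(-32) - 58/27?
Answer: -8751719/864 ≈ -10129.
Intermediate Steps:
p = -803/864 (p = -39*(-1/32) - 58*1/27 = 39/32 - 58/27 = -803/864 ≈ -0.92940)
(-92 + p)*109 = (-92 - 803/864)*109 = -80291/864*109 = -8751719/864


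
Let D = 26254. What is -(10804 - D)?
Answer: 15450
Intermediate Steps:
-(10804 - D) = -(10804 - 1*26254) = -(10804 - 26254) = -1*(-15450) = 15450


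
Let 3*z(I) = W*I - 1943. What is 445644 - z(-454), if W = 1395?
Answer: 1972205/3 ≈ 6.5740e+5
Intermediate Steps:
z(I) = -1943/3 + 465*I (z(I) = (1395*I - 1943)/3 = (-1943 + 1395*I)/3 = -1943/3 + 465*I)
445644 - z(-454) = 445644 - (-1943/3 + 465*(-454)) = 445644 - (-1943/3 - 211110) = 445644 - 1*(-635273/3) = 445644 + 635273/3 = 1972205/3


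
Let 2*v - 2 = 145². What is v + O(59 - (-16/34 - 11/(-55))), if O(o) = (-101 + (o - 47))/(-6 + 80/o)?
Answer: 10487185113/995690 ≈ 10533.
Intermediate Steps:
v = 21027/2 (v = 1 + (½)*145² = 1 + (½)*21025 = 1 + 21025/2 = 21027/2 ≈ 10514.)
O(o) = (-148 + o)/(-6 + 80/o) (O(o) = (-101 + (-47 + o))/(-6 + 80/o) = (-148 + o)/(-6 + 80/o))
v + O(59 - (-16/34 - 11/(-55))) = 21027/2 + (59 - (-16/34 - 11/(-55)))*(148 - (59 - (-16/34 - 11/(-55))))/(2*(-40 + 3*(59 - (-16/34 - 11/(-55))))) = 21027/2 + (59 - (-16*1/34 - 11*(-1/55)))*(148 - (59 - (-16*1/34 - 11*(-1/55))))/(2*(-40 + 3*(59 - (-16*1/34 - 11*(-1/55))))) = 21027/2 + (59 - (-8/17 + ⅕))*(148 - (59 - (-8/17 + ⅕)))/(2*(-40 + 3*(59 - (-8/17 + ⅕)))) = 21027/2 + (59 - 1*(-23/85))*(148 - (59 - 1*(-23/85)))/(2*(-40 + 3*(59 - 1*(-23/85)))) = 21027/2 + (59 + 23/85)*(148 - (59 + 23/85))/(2*(-40 + 3*(59 + 23/85))) = 21027/2 + (½)*(5038/85)*(148 - 1*5038/85)/(-40 + 3*(5038/85)) = 21027/2 + (½)*(5038/85)*(148 - 5038/85)/(-40 + 15114/85) = 21027/2 + (½)*(5038/85)*(7542/85)/(11714/85) = 21027/2 + (½)*(5038/85)*(85/11714)*(7542/85) = 21027/2 + 9499149/497845 = 10487185113/995690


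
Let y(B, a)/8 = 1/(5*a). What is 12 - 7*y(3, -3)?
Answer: 236/15 ≈ 15.733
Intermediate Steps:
y(B, a) = 8/(5*a) (y(B, a) = 8/((5*a)) = 8*(1/(5*a)) = 8/(5*a))
12 - 7*y(3, -3) = 12 - 56/(5*(-3)) = 12 - 56*(-1)/(5*3) = 12 - 7*(-8/15) = 12 + 56/15 = 236/15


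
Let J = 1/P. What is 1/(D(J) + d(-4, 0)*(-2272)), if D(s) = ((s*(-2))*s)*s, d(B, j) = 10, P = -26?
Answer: -8788/199663359 ≈ -4.4014e-5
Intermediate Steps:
J = -1/26 (J = 1/(-26) = -1/26 ≈ -0.038462)
D(s) = -2*s³ (D(s) = ((-2*s)*s)*s = (-2*s²)*s = -2*s³)
1/(D(J) + d(-4, 0)*(-2272)) = 1/(-2*(-1/26)³ + 10*(-2272)) = 1/(-2*(-1/17576) - 22720) = 1/(1/8788 - 22720) = 1/(-199663359/8788) = -8788/199663359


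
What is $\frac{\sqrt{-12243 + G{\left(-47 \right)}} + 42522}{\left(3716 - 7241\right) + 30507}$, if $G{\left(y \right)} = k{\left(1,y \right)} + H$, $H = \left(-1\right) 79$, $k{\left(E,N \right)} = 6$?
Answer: $\frac{7087}{4497} + \frac{i \sqrt{3079}}{13491} \approx 1.5759 + 0.004113 i$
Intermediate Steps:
$H = -79$
$G{\left(y \right)} = -73$ ($G{\left(y \right)} = 6 - 79 = -73$)
$\frac{\sqrt{-12243 + G{\left(-47 \right)}} + 42522}{\left(3716 - 7241\right) + 30507} = \frac{\sqrt{-12243 - 73} + 42522}{\left(3716 - 7241\right) + 30507} = \frac{\sqrt{-12316} + 42522}{-3525 + 30507} = \frac{2 i \sqrt{3079} + 42522}{26982} = \left(42522 + 2 i \sqrt{3079}\right) \frac{1}{26982} = \frac{7087}{4497} + \frac{i \sqrt{3079}}{13491}$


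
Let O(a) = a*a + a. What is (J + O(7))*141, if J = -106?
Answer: -7050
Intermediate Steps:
O(a) = a + a² (O(a) = a² + a = a + a²)
(J + O(7))*141 = (-106 + 7*(1 + 7))*141 = (-106 + 7*8)*141 = (-106 + 56)*141 = -50*141 = -7050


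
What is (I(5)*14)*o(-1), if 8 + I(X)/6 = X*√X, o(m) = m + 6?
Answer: -3360 + 2100*√5 ≈ 1335.7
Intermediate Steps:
o(m) = 6 + m
I(X) = -48 + 6*X^(3/2) (I(X) = -48 + 6*(X*√X) = -48 + 6*X^(3/2))
(I(5)*14)*o(-1) = ((-48 + 6*5^(3/2))*14)*(6 - 1) = ((-48 + 6*(5*√5))*14)*5 = ((-48 + 30*√5)*14)*5 = (-672 + 420*√5)*5 = -3360 + 2100*√5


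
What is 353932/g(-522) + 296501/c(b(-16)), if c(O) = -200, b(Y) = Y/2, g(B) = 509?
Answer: -80132609/101800 ≈ -787.16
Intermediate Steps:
b(Y) = Y/2 (b(Y) = Y*(½) = Y/2)
353932/g(-522) + 296501/c(b(-16)) = 353932/509 + 296501/(-200) = 353932*(1/509) + 296501*(-1/200) = 353932/509 - 296501/200 = -80132609/101800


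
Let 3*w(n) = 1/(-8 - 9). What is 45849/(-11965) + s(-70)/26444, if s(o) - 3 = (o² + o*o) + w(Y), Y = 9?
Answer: -13963013269/4034131365 ≈ -3.4612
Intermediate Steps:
w(n) = -1/51 (w(n) = 1/(3*(-8 - 9)) = (⅓)/(-17) = (⅓)*(-1/17) = -1/51)
s(o) = 152/51 + 2*o² (s(o) = 3 + ((o² + o*o) - 1/51) = 3 + ((o² + o²) - 1/51) = 3 + (2*o² - 1/51) = 3 + (-1/51 + 2*o²) = 152/51 + 2*o²)
45849/(-11965) + s(-70)/26444 = 45849/(-11965) + (152/51 + 2*(-70)²)/26444 = 45849*(-1/11965) + (152/51 + 2*4900)*(1/26444) = -45849/11965 + (152/51 + 9800)*(1/26444) = -45849/11965 + (499952/51)*(1/26444) = -45849/11965 + 124988/337161 = -13963013269/4034131365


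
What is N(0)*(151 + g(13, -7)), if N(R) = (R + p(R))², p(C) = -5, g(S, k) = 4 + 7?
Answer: 4050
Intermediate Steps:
g(S, k) = 11
N(R) = (-5 + R)² (N(R) = (R - 5)² = (-5 + R)²)
N(0)*(151 + g(13, -7)) = (-5 + 0)²*(151 + 11) = (-5)²*162 = 25*162 = 4050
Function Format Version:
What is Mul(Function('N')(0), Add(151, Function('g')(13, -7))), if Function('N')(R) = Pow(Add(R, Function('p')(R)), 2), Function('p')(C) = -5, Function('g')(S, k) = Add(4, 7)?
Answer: 4050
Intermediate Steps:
Function('g')(S, k) = 11
Function('N')(R) = Pow(Add(-5, R), 2) (Function('N')(R) = Pow(Add(R, -5), 2) = Pow(Add(-5, R), 2))
Mul(Function('N')(0), Add(151, Function('g')(13, -7))) = Mul(Pow(Add(-5, 0), 2), Add(151, 11)) = Mul(Pow(-5, 2), 162) = Mul(25, 162) = 4050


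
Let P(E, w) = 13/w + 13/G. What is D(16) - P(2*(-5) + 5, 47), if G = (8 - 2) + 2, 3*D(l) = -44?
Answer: -18689/1128 ≈ -16.568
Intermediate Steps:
D(l) = -44/3 (D(l) = (⅓)*(-44) = -44/3)
G = 8 (G = 6 + 2 = 8)
P(E, w) = 13/8 + 13/w (P(E, w) = 13/w + 13/8 = 13/8 + 13/w)
D(16) - P(2*(-5) + 5, 47) = -44/3 - (13/8 + 13/47) = -44/3 - 1*715/376 = -44/3 - 715/376 = -18689/1128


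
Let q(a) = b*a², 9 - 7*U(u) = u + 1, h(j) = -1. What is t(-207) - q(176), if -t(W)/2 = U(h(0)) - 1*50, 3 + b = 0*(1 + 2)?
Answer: 651178/7 ≈ 93025.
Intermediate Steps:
b = -3 (b = -3 + 0*(1 + 2) = -3 + 0*3 = -3 + 0 = -3)
U(u) = 8/7 - u/7 (U(u) = 9/7 - (u + 1)/7 = 9/7 - (1 + u)/7 = 9/7 + (-⅐ - u/7) = 8/7 - u/7)
q(a) = -3*a²
t(W) = 682/7 (t(W) = -2*((8/7 - ⅐*(-1)) - 1*50) = -2*((8/7 + ⅐) - 50) = -2*(9/7 - 50) = -2*(-341/7) = 682/7)
t(-207) - q(176) = 682/7 - (-3)*176² = 682/7 - (-3)*30976 = 682/7 - 1*(-92928) = 682/7 + 92928 = 651178/7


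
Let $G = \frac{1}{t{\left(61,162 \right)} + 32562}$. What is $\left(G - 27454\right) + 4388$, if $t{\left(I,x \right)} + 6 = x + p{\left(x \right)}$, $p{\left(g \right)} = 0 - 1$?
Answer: $- \frac{754650321}{32717} \approx -23066.0$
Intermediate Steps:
$p{\left(g \right)} = -1$
$t{\left(I,x \right)} = -7 + x$ ($t{\left(I,x \right)} = -6 + \left(x - 1\right) = -6 + \left(-1 + x\right) = -7 + x$)
$G = \frac{1}{32717}$ ($G = \frac{1}{\left(-7 + 162\right) + 32562} = \frac{1}{155 + 32562} = \frac{1}{32717} \approx 3.0565 \cdot 10^{-5}$)
$\left(G - 27454\right) + 4388 = \left(\frac{1}{32717} - 27454\right) + 4388 = - \frac{898212517}{32717} + 4388 = - \frac{754650321}{32717}$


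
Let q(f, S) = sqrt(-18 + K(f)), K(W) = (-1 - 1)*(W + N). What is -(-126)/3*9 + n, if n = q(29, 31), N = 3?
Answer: 378 + I*sqrt(82) ≈ 378.0 + 9.0554*I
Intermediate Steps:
K(W) = -6 - 2*W (K(W) = (-1 - 1)*(W + 3) = -2*(3 + W) = -6 - 2*W)
q(f, S) = sqrt(-24 - 2*f) (q(f, S) = sqrt(-18 + (-6 - 2*f)) = sqrt(-24 - 2*f))
n = I*sqrt(82) (n = sqrt(-24 - 2*29) = sqrt(-24 - 58) = sqrt(-82) = I*sqrt(82) ≈ 9.0554*I)
-(-126)/3*9 + n = -(-126)/3*9 + I*sqrt(82) = -9*(-14/3)*9 + I*sqrt(82) = 42*9 + I*sqrt(82) = 378 + I*sqrt(82)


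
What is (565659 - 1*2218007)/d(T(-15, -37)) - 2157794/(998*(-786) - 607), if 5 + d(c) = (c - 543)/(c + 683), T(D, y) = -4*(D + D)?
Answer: 520810919535156/1741992665 ≈ 2.9897e+5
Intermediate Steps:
T(D, y) = -8*D
d(c) = -5 + (-543 + c)/(683 + c) (d(c) = -5 + (c - 543)/(c + 683) = -5 + (-543 + c)/(683 + c))
(565659 - 1*2218007)/d(T(-15, -37)) - 2157794/(998*(-786) - 607) = (565659 - 1*2218007)/((2*(-1979 - (-16)*(-15))/(683 - 8*(-15)))) - 2157794/(998*(-786) - 607) = (565659 - 2218007)/((2*(-1979 - 2*120)/(683 + 120))) - 2157794/(-784428 - 607) = -1652348*803/(2*(-1979 - 240)) - 2157794/(-785035) = -1652348/(2*(1/803)*(-2219)) - 2157794*(-1/785035) = -1652348/(-4438/803) + 2157794/785035 = -1652348*(-803/4438) + 2157794/785035 = 663417722/2219 + 2157794/785035 = 520810919535156/1741992665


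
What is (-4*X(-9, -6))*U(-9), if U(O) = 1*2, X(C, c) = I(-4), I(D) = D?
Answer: 32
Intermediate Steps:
X(C, c) = -4
U(O) = 2
(-4*X(-9, -6))*U(-9) = -4*(-4)*2 = 16*2 = 32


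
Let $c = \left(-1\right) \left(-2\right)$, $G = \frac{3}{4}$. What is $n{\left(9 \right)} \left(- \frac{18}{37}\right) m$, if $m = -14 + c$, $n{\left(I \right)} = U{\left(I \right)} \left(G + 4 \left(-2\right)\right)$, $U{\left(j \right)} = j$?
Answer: $- \frac{14094}{37} \approx -380.92$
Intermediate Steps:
$G = \frac{3}{4}$ ($G = 3 \cdot \frac{1}{4} = \frac{3}{4} \approx 0.75$)
$c = 2$
$n{\left(I \right)} = - \frac{29 I}{4}$ ($n{\left(I \right)} = I \left(\frac{3}{4} + 4 \left(-2\right)\right) = I \left(\frac{3}{4} - 8\right) = I \left(- \frac{29}{4}\right) = - \frac{29 I}{4}$)
$m = -12$ ($m = -14 + 2 = -12$)
$n{\left(9 \right)} \left(- \frac{18}{37}\right) m = \left(- \frac{29}{4}\right) 9 \left(- \frac{18}{37}\right) \left(-12\right) = - \frac{261 \left(\left(-18\right) \frac{1}{37}\right)}{4} \left(-12\right) = \left(- \frac{261}{4}\right) \left(- \frac{18}{37}\right) \left(-12\right) = \frac{2349}{74} \left(-12\right) = - \frac{14094}{37}$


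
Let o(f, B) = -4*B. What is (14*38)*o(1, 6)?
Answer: -12768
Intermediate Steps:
(14*38)*o(1, 6) = (14*38)*(-4*6) = 532*(-24) = -12768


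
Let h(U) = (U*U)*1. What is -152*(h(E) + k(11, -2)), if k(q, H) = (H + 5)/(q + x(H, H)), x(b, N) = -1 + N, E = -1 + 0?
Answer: -209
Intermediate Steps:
E = -1
h(U) = U² (h(U) = U²*1 = U²)
k(q, H) = (5 + H)/(-1 + H + q) (k(q, H) = (H + 5)/(q + (-1 + H)) = (5 + H)/(-1 + H + q))
-152*(h(E) + k(11, -2)) = -152*((-1)² + (5 - 2)/(-1 - 2 + 11)) = -152*(1 + 3/8) = -152*11/8 = -209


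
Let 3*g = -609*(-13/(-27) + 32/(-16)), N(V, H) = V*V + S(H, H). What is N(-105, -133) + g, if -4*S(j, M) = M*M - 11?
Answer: 373343/54 ≈ 6913.8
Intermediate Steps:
S(j, M) = 11/4 - M**2/4 (S(j, M) = -(M*M - 11)/4 = -(M**2 - 11)/4 = -(-11 + M**2)/4 = 11/4 - M**2/4)
N(V, H) = 11/4 + V**2 - H**2/4 (N(V, H) = V*V + (11/4 - H**2/4) = V**2 + (11/4 - H**2/4) = 11/4 + V**2 - H**2/4)
g = 8323/27 (g = (-609*(-13/(-27) + 32/(-16)))/3 = (-609*(-13*(-1/27) + 32*(-1/16)))/3 = (-609*(13/27 - 2))/3 = (-609*(-41/27))/3 = (1/3)*(8323/9) = 8323/27 ≈ 308.26)
N(-105, -133) + g = (11/4 + (-105)**2 - 1/4*(-133)**2) + 8323/27 = (11/4 + 11025 - 1/4*17689) + 8323/27 = (11/4 + 11025 - 17689/4) + 8323/27 = 13211/2 + 8323/27 = 373343/54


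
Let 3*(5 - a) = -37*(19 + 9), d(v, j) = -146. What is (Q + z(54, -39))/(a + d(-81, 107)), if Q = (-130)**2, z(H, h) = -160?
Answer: 50220/613 ≈ 81.925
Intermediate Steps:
Q = 16900
a = 1051/3 (a = 5 - (-37)*(19 + 9)/3 = 5 - (-37)*28/3 = 5 - 1/3*(-1036) = 5 + 1036/3 = 1051/3 ≈ 350.33)
(Q + z(54, -39))/(a + d(-81, 107)) = (16900 - 160)/(1051/3 - 146) = 16740/(613/3) = 16740*(3/613) = 50220/613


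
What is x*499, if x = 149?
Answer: 74351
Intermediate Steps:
x*499 = 149*499 = 74351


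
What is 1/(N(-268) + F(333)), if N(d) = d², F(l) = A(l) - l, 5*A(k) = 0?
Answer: 1/71491 ≈ 1.3988e-5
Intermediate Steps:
A(k) = 0 (A(k) = (⅕)*0 = 0)
F(l) = -l (F(l) = 0 - l = -l)
1/(N(-268) + F(333)) = 1/((-268)² - 1*333) = 1/(71824 - 333) = 1/71491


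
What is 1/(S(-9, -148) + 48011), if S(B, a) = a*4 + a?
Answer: 1/47271 ≈ 2.1155e-5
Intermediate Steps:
S(B, a) = 5*a (S(B, a) = 4*a + a = 5*a)
1/(S(-9, -148) + 48011) = 1/(5*(-148) + 48011) = 1/(-740 + 48011) = 1/47271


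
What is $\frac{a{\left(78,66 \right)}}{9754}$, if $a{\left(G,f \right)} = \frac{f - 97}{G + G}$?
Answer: $- \frac{31}{1521624} \approx -2.0373 \cdot 10^{-5}$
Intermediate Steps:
$a{\left(G,f \right)} = \frac{-97 + f}{2 G}$
$\frac{a{\left(78,66 \right)}}{9754} = \frac{\frac{1}{2} \cdot \frac{1}{78} \left(-97 + 66\right)}{9754} = \frac{1}{2} \cdot \frac{1}{78} \left(-31\right) \frac{1}{9754} = \left(- \frac{31}{156}\right) \frac{1}{9754} = - \frac{31}{1521624}$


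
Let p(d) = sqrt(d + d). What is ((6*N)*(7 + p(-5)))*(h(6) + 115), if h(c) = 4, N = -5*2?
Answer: -49980 - 7140*I*sqrt(10) ≈ -49980.0 - 22579.0*I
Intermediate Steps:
N = -10
p(d) = sqrt(2)*sqrt(d) (p(d) = sqrt(2*d) = sqrt(2)*sqrt(d))
((6*N)*(7 + p(-5)))*(h(6) + 115) = ((6*(-10))*(7 + sqrt(2)*sqrt(-5)))*(4 + 115) = -60*(7 + sqrt(2)*(I*sqrt(5)))*119 = -60*(7 + I*sqrt(10))*119 = (-420 - 60*I*sqrt(10))*119 = -49980 - 7140*I*sqrt(10)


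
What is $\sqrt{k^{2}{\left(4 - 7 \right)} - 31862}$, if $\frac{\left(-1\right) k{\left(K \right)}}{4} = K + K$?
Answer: $i \sqrt{31286} \approx 176.88 i$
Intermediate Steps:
$k{\left(K \right)} = - 8 K$ ($k{\left(K \right)} = - 4 \left(K + K\right) = - 4 \cdot 2 K = - 8 K$)
$\sqrt{k^{2}{\left(4 - 7 \right)} - 31862} = \sqrt{\left(- 8 \left(4 - 7\right)\right)^{2} - 31862} = \sqrt{\left(\left(-8\right) \left(-3\right)\right)^{2} - 31862} = \sqrt{24^{2} - 31862} = \sqrt{576 - 31862} = \sqrt{-31286} = i \sqrt{31286}$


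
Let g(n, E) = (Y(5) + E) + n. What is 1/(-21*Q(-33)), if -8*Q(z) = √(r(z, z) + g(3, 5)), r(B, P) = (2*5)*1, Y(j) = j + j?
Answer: 4*√7/147 ≈ 0.071993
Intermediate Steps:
Y(j) = 2*j
r(B, P) = 10 (r(B, P) = 10*1 = 10)
g(n, E) = 10 + E + n (g(n, E) = (2*5 + E) + n = (10 + E) + n = 10 + E + n)
Q(z) = -√7/4 (Q(z) = -√(10 + (10 + 5 + 3))/8 = -√(10 + 18)/8 = -√7/4)
1/(-21*Q(-33)) = 1/(-(-21)*√7/4) = 1/(21*√7/4) = 4*√7/147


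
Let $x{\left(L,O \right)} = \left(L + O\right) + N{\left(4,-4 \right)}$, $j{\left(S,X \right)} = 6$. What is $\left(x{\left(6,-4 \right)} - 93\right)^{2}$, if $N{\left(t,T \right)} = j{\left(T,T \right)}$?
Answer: $7225$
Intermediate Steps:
$N{\left(t,T \right)} = 6$
$x{\left(L,O \right)} = 6 + L + O$ ($x{\left(L,O \right)} = \left(L + O\right) + 6 = 6 + L + O$)
$\left(x{\left(6,-4 \right)} - 93\right)^{2} = \left(\left(6 + 6 - 4\right) - 93\right)^{2} = \left(8 - 93\right)^{2} = \left(-85\right)^{2} = 7225$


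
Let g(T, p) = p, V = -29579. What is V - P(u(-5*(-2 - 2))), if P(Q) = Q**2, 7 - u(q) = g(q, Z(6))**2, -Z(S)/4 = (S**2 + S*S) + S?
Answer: -9474521148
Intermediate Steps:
Z(S) = -8*S**2 - 4*S (Z(S) = -4*((S**2 + S*S) + S) = -4*((S**2 + S**2) + S) = -4*(2*S**2 + S) = -4*(S + 2*S**2) = -8*S**2 - 4*S)
u(q) = -97337 (u(q) = 7 - (-4*6*(1 + 2*6))**2 = 7 - (-4*6*(1 + 12))**2 = 7 - (-4*6*13)**2 = 7 - 1*(-312)**2 = 7 - 1*97344 = 7 - 97344 = -97337)
V - P(u(-5*(-2 - 2))) = -29579 - 1*(-97337)**2 = -29579 - 1*9474491569 = -29579 - 9474491569 = -9474521148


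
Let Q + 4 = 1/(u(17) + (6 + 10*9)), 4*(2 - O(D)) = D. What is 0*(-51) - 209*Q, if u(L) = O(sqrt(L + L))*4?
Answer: 4496008/5391 - 209*sqrt(34)/10782 ≈ 833.87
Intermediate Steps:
O(D) = 2 - D/4
u(L) = 8 - sqrt(2)*sqrt(L) (u(L) = (2 - sqrt(L + L)/4)*4 = (2 - sqrt(2)*sqrt(L)/4)*4 = 8 - sqrt(2)*sqrt(L))
Q = -4 + 1/(104 - sqrt(34)) (Q = -4 + 1/((8 - sqrt(2)*sqrt(17)) + (6 + 10*9)) = -4 + 1/((8 - sqrt(34)) + (6 + 90)) = -4 + 1/((8 - sqrt(34)) + 96) = -4 + 1/(104 - sqrt(34)) ≈ -3.9898)
0*(-51) - 209*Q = 0*(-51) - 209*(-21512/5391 + sqrt(34)/10782) = 0 + (4496008/5391 - 209*sqrt(34)/10782) = 4496008/5391 - 209*sqrt(34)/10782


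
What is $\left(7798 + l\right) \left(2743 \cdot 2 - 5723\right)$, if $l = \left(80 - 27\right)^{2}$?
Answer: $-2513859$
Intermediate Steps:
$l = 2809$ ($l = 53^{2} = 2809$)
$\left(7798 + l\right) \left(2743 \cdot 2 - 5723\right) = \left(7798 + 2809\right) \left(2743 \cdot 2 - 5723\right) = 10607 \left(5486 - 5723\right) = 10607 \left(-237\right) = -2513859$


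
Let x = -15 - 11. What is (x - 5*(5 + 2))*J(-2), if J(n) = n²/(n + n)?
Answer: 61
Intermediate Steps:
J(n) = n/2 (J(n) = n²/((2*n)) = (1/(2*n))*n² = n/2)
x = -26
(x - 5*(5 + 2))*J(-2) = (-26 - 5*(5 + 2))*((½)*(-2)) = (-26 - 5*7)*(-1) = (-26 - 35)*(-1) = -61*(-1) = 61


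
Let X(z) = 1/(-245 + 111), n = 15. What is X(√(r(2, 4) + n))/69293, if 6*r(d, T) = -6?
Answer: -1/9285262 ≈ -1.0770e-7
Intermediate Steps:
r(d, T) = -1 (r(d, T) = (⅙)*(-6) = -1)
X(z) = -1/134 (X(z) = 1/(-134) = -1/134)
X(√(r(2, 4) + n))/69293 = -1/134/69293 = -1/134*1/69293 = -1/9285262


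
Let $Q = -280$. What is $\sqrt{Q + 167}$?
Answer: $i \sqrt{113} \approx 10.63 i$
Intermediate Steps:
$\sqrt{Q + 167} = \sqrt{-280 + 167} = \sqrt{-113} = i \sqrt{113}$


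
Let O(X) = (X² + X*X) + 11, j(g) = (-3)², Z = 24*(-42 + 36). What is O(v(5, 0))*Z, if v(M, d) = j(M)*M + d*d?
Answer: -584784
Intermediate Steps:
Z = -144 (Z = 24*(-6) = -144)
j(g) = 9
v(M, d) = d² + 9*M (v(M, d) = 9*M + d*d = 9*M + d² = d² + 9*M)
O(X) = 11 + 2*X² (O(X) = (X² + X²) + 11 = 2*X² + 11 = 11 + 2*X²)
O(v(5, 0))*Z = (11 + 2*(0² + 9*5)²)*(-144) = (11 + 2*(0 + 45)²)*(-144) = (11 + 2*45²)*(-144) = (11 + 2*2025)*(-144) = (11 + 4050)*(-144) = 4061*(-144) = -584784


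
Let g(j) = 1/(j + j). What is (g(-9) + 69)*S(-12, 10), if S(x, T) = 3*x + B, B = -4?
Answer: -24820/9 ≈ -2757.8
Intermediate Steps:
S(x, T) = -4 + 3*x (S(x, T) = 3*x - 4 = -4 + 3*x)
g(j) = 1/(2*j)
(g(-9) + 69)*S(-12, 10) = ((½)/(-9) + 69)*(-4 + 3*(-12)) = ((½)*(-⅑) + 69)*(-4 - 36) = (-1/18 + 69)*(-40) = (1241/18)*(-40) = -24820/9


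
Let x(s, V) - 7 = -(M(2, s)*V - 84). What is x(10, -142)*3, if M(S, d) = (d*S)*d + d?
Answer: 89733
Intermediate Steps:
M(S, d) = d + S*d² (M(S, d) = (S*d)*d + d = S*d² + d = d + S*d²)
x(s, V) = 91 - V*s*(1 + 2*s) (x(s, V) = 7 - ((s*(1 + 2*s))*V - 84) = 7 - (V*s*(1 + 2*s) - 84) = 7 - (-84 + V*s*(1 + 2*s)) = 7 + (84 - V*s*(1 + 2*s)) = 91 - V*s*(1 + 2*s))
x(10, -142)*3 = (91 - 1*(-142)*10*(1 + 2*10))*3 = (91 - 1*(-142)*10*(1 + 20))*3 = (91 - 1*(-142)*10*21)*3 = (91 + 29820)*3 = 29911*3 = 89733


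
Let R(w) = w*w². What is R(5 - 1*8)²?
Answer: 729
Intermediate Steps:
R(w) = w³
R(5 - 1*8)² = ((5 - 1*8)³)² = ((5 - 8)³)² = ((-3)³)² = (-27)² = 729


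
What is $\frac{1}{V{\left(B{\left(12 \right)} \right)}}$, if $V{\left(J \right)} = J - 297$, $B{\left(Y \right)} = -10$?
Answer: $- \frac{1}{307} \approx -0.0032573$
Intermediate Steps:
$V{\left(J \right)} = -297 + J$
$\frac{1}{V{\left(B{\left(12 \right)} \right)}} = \frac{1}{-297 - 10} = \frac{1}{-307} = - \frac{1}{307}$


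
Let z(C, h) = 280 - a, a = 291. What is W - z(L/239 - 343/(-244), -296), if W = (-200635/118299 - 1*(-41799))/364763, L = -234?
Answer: 479606658773/43151098137 ≈ 11.115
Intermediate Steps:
z(C, h) = -11 (z(C, h) = 280 - 1*291 = 280 - 291 = -11)
W = 4944579266/43151098137 (W = (-200635*1/118299 + 41799)*(1/364763) = (-200635/118299 + 41799)*(1/364763) = (4944579266/118299)*(1/364763) = 4944579266/43151098137 ≈ 0.11459)
W - z(L/239 - 343/(-244), -296) = 4944579266/43151098137 - 1*(-11) = 4944579266/43151098137 + 11 = 479606658773/43151098137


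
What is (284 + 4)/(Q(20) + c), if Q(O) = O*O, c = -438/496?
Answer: 71424/98981 ≈ 0.72159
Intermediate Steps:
c = -219/248 (c = -438*1/496 = -219/248 ≈ -0.88306)
Q(O) = O²
(284 + 4)/(Q(20) + c) = (284 + 4)/(20² - 219/248) = 288/(400 - 219/248) = 288/(98981/248) = 288*(248/98981) = 71424/98981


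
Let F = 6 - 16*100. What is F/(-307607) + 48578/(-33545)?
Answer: -14889462116/10318676815 ≈ -1.4430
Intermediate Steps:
F = -1594 (F = 6 - 1600 = -1594)
F/(-307607) + 48578/(-33545) = -1594/(-307607) + 48578/(-33545) = -1594*(-1/307607) + 48578*(-1/33545) = 1594/307607 - 48578/33545 = -14889462116/10318676815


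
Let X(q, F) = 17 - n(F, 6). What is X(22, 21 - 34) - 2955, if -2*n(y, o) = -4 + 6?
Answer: -2937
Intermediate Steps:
n(y, o) = -1 (n(y, o) = -(-4 + 6)/2 = -½*2 = -1)
X(q, F) = 18 (X(q, F) = 17 - 1*(-1) = 17 + 1 = 18)
X(22, 21 - 34) - 2955 = 18 - 2955 = -2937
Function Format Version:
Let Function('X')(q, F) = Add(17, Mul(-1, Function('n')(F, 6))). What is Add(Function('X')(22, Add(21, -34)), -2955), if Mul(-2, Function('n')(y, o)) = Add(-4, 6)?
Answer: -2937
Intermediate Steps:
Function('n')(y, o) = -1 (Function('n')(y, o) = Mul(Rational(-1, 2), Add(-4, 6)) = Mul(Rational(-1, 2), 2) = -1)
Function('X')(q, F) = 18 (Function('X')(q, F) = Add(17, Mul(-1, -1)) = Add(17, 1) = 18)
Add(Function('X')(22, Add(21, -34)), -2955) = Add(18, -2955) = -2937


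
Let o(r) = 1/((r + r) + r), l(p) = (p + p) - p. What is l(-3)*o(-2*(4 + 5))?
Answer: 1/18 ≈ 0.055556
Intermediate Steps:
l(p) = p (l(p) = 2*p - p = p)
o(r) = 1/(3*r) (o(r) = 1/(2*r + r) = 1/(3*r))
l(-3)*o(-2*(4 + 5)) = -1/((-2*(4 + 5))) = -1/((-2*9)) = -1/(-18) = -(-1)/18 = -3*(-1/54) = 1/18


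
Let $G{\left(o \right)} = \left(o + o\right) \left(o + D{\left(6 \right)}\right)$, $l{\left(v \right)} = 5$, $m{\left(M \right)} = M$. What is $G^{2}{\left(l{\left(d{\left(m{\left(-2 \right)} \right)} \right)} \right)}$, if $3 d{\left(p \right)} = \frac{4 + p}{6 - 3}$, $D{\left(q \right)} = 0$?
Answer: $2500$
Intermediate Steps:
$d{\left(p \right)} = \frac{4}{9} + \frac{p}{9}$ ($d{\left(p \right)} = \frac{\left(4 + p\right) \frac{1}{6 - 3}}{3} = \frac{\left(4 + p\right) \frac{1}{3}}{3} = \frac{\frac{4}{3} + \frac{p}{3}}{3} = \frac{4}{9} + \frac{p}{9}$)
$G{\left(o \right)} = 2 o^{2}$ ($G{\left(o \right)} = \left(o + o\right) \left(o + 0\right) = 2 o o = 2 o^{2}$)
$G^{2}{\left(l{\left(d{\left(m{\left(-2 \right)} \right)} \right)} \right)} = \left(2 \cdot 5^{2}\right)^{2} = \left(2 \cdot 25\right)^{2} = 50^{2} = 2500$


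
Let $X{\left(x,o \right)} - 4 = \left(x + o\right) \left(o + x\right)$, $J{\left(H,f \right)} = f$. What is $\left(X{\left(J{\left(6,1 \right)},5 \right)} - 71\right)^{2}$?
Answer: $961$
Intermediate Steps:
$X{\left(x,o \right)} = 4 + \left(o + x\right)^{2}$ ($X{\left(x,o \right)} = 4 + \left(x + o\right) \left(o + x\right) = 4 + \left(o + x\right) \left(o + x\right) = 4 + \left(o + x\right)^{2}$)
$\left(X{\left(J{\left(6,1 \right)},5 \right)} - 71\right)^{2} = \left(\left(4 + \left(5 + 1\right)^{2}\right) - 71\right)^{2} = \left(\left(4 + 6^{2}\right) - 71\right)^{2} = \left(\left(4 + 36\right) - 71\right)^{2} = \left(40 - 71\right)^{2} = \left(-31\right)^{2} = 961$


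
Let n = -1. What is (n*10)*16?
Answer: -160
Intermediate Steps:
(n*10)*16 = -1*10*16 = -10*16 = -160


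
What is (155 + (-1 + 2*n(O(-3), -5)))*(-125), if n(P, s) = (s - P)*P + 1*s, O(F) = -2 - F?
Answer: -16500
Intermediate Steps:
n(P, s) = s + P*(s - P) (n(P, s) = P*(s - P) + s = s + P*(s - P))
(155 + (-1 + 2*n(O(-3), -5)))*(-125) = (155 + (-1 + 2*(-5 - (-2 - 1*(-3))**2 + (-2 - 1*(-3))*(-5))))*(-125) = (155 + (-1 + 2*(-5 - (-2 + 3)**2 + (-2 + 3)*(-5))))*(-125) = (155 + (-1 + 2*(-5 - 1*1**2 + 1*(-5))))*(-125) = (155 + (-1 + 2*(-5 - 1*1 - 5)))*(-125) = (155 + (-1 + 2*(-5 - 1 - 5)))*(-125) = (155 + (-1 + 2*(-11)))*(-125) = (155 + (-1 - 22))*(-125) = (155 - 23)*(-125) = 132*(-125) = -16500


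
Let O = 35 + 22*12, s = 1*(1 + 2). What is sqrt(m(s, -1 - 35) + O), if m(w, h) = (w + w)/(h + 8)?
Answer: sqrt(58562)/14 ≈ 17.285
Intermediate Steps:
s = 3 (s = 1*3 = 3)
m(w, h) = 2*w/(8 + h) (m(w, h) = (2*w)/(8 + h) = 2*w/(8 + h))
O = 299 (O = 35 + 264 = 299)
sqrt(m(s, -1 - 35) + O) = sqrt(2*3/(8 + (-1 - 35)) + 299) = sqrt(2*3/(8 - 36) + 299) = sqrt(2*3/(-28) + 299) = sqrt(2*3*(-1/28) + 299) = sqrt(-3/14 + 299) = sqrt(4183/14) = sqrt(58562)/14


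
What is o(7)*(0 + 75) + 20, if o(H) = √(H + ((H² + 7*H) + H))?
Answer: 20 + 300*√7 ≈ 813.73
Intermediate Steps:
o(H) = √(H² + 9*H) (o(H) = √(H + (H² + 8*H)) = √(H² + 9*H))
o(7)*(0 + 75) + 20 = √(7*(9 + 7))*(0 + 75) + 20 = √(7*16)*75 + 20 = √112*75 + 20 = (4*√7)*75 + 20 = 300*√7 + 20 = 20 + 300*√7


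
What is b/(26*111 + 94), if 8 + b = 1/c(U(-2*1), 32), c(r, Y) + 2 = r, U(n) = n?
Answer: -33/11920 ≈ -0.0027685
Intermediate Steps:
c(r, Y) = -2 + r
b = -33/4 (b = -8 + 1/(-2 - 2*1) = -8 + 1/(-2 - 2) = -8 + 1/(-4) = -8 - ¼ = -33/4 ≈ -8.2500)
b/(26*111 + 94) = -33/(4*(26*111 + 94)) = -33/(4*(2886 + 94)) = -33/4/2980 = -33/4*1/2980 = -33/11920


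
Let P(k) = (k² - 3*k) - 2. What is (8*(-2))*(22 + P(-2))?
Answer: -480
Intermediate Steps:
P(k) = -2 + k² - 3*k
(8*(-2))*(22 + P(-2)) = (8*(-2))*(22 + (-2 + (-2)² - 3*(-2))) = -16*(22 + (-2 + 4 + 6)) = -16*(22 + 8) = -16*30 = -480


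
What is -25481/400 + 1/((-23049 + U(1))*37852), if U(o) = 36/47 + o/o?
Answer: -6529831680709/102505108600 ≈ -63.703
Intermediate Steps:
U(o) = 83/47 (U(o) = 36*(1/47) + 1 = 36/47 + 1 = 83/47)
-25481/400 + 1/((-23049 + U(1))*37852) = -25481/400 + 1/((-23049 + 83/47)*37852) = -25481*1/400 + (1/37852)/(-1083220/47) = -25481/400 - 47/1083220*1/37852 = -25481/400 - 47/41002043440 = -6529831680709/102505108600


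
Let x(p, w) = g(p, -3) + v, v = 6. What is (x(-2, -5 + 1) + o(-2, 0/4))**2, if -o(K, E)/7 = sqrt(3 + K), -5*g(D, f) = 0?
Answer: 1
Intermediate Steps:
g(D, f) = 0 (g(D, f) = -1/5*0 = 0)
x(p, w) = 6 (x(p, w) = 0 + 6 = 6)
o(K, E) = -7*sqrt(3 + K)
(x(-2, -5 + 1) + o(-2, 0/4))**2 = (6 - 7*sqrt(3 - 2))**2 = (6 - 7*sqrt(1))**2 = (6 - 7*1)**2 = (6 - 7)**2 = (-1)**2 = 1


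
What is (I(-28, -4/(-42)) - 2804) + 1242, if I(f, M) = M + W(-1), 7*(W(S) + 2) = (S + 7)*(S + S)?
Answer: -32878/21 ≈ -1565.6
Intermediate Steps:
W(S) = -2 + 2*S*(7 + S)/7 (W(S) = -2 + ((S + 7)*(S + S))/7 = -2 + ((7 + S)*(2*S))/7 = -2 + (2*S*(7 + S))/7 = -2 + 2*S*(7 + S)/7)
I(f, M) = -26/7 + M (I(f, M) = M + (-2 + 2*(-1) + (2/7)*(-1)**2) = M + (-2 - 2 + (2/7)*1) = M + (-2 - 2 + 2/7) = M - 26/7 = -26/7 + M)
(I(-28, -4/(-42)) - 2804) + 1242 = ((-26/7 - 4/(-42)) - 2804) + 1242 = ((-26/7 - 4*(-1/42)) - 2804) + 1242 = ((-26/7 + 2/21) - 2804) + 1242 = (-76/21 - 2804) + 1242 = -58960/21 + 1242 = -32878/21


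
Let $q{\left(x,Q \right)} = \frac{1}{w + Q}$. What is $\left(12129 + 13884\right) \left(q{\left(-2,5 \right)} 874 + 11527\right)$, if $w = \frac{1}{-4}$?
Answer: $304638243$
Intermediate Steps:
$w = - \frac{1}{4} \approx -0.25$
$q{\left(x,Q \right)} = \frac{1}{- \frac{1}{4} + Q}$
$\left(12129 + 13884\right) \left(q{\left(-2,5 \right)} 874 + 11527\right) = \left(12129 + 13884\right) \left(\frac{4}{-1 + 4 \cdot 5} \cdot 874 + 11527\right) = 26013 \left(\frac{4}{-1 + 20} \cdot 874 + 11527\right) = 26013 \left(\frac{4}{19} \cdot 874 + 11527\right) = 26013 \left(184 + 11527\right) = 26013 \cdot 11711 = 304638243$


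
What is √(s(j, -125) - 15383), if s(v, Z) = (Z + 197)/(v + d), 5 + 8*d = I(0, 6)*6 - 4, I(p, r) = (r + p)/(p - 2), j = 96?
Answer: I*√938454023/247 ≈ 124.03*I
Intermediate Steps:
I(p, r) = (p + r)/(-2 + p)
d = -27/8 (d = -5/8 + (((0 + 6)/(-2 + 0))*6 - 4)/8 = -5/8 + ((6/(-2))*6 - 4)/8 = -5/8 + (-½*6*6 - 4)/8 = -5/8 + (-3*6 - 4)/8 = -5/8 + (-18 - 4)/8 = -5/8 + (⅛)*(-22) = -5/8 - 11/4 = -27/8 ≈ -3.3750)
s(v, Z) = (197 + Z)/(-27/8 + v) (s(v, Z) = (Z + 197)/(v - 27/8) = (197 + Z)/(-27/8 + v))
√(s(j, -125) - 15383) = √(8*(197 - 125)/(-27 + 8*96) - 15383) = √(8*72/(-27 + 768) - 15383) = √(8*72/741 - 15383) = √(8*(1/741)*72 - 15383) = √(192/247 - 15383) = √(-3799409/247) = I*√938454023/247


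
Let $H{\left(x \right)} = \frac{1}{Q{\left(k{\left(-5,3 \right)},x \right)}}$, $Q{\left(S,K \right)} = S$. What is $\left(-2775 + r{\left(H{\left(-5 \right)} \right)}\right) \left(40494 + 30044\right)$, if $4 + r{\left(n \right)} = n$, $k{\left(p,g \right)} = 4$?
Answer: $- \frac{392014935}{2} \approx -1.9601 \cdot 10^{8}$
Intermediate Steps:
$H{\left(x \right)} = \frac{1}{4}$
$r{\left(n \right)} = -4 + n$
$\left(-2775 + r{\left(H{\left(-5 \right)} \right)}\right) \left(40494 + 30044\right) = \left(-2775 + \left(-4 + \frac{1}{4}\right)\right) \left(40494 + 30044\right) = \left(-2775 - \frac{15}{4}\right) 70538 = \left(- \frac{11115}{4}\right) 70538 = - \frac{392014935}{2}$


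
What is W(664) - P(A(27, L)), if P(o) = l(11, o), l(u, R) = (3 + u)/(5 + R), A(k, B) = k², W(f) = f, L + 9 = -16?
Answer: 243681/367 ≈ 663.98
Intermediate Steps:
L = -25 (L = -9 - 16 = -25)
l(u, R) = (3 + u)/(5 + R)
P(o) = 14/(5 + o) (P(o) = (3 + 11)/(5 + o) = 14/(5 + o))
W(664) - P(A(27, L)) = 664 - 14/(5 + 27²) = 664 - 14/(5 + 729) = 664 - 14/734 = 664 - 1*7/367 = 664 - 7/367 = 243681/367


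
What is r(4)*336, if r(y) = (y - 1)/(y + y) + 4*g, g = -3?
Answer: -3906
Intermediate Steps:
r(y) = -12 + (-1 + y)/(2*y) (r(y) = (y - 1)/(y + y) + 4*(-3) = (-1 + y)/((2*y)) - 12 = (-1 + y)*(1/(2*y)) - 12 = (-1 + y)/(2*y) - 12 = -12 + (-1 + y)/(2*y))
r(4)*336 = ((½)*(-1 - 23*4)/4)*336 = ((½)*(¼)*(-1 - 92))*336 = ((½)*(¼)*(-93))*336 = -93/8*336 = -3906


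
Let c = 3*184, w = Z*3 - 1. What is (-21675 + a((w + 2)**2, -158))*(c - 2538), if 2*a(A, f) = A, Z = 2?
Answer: 42997893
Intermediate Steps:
w = 5 (w = 2*3 - 1 = 6 - 1 = 5)
a(A, f) = A/2
c = 552
(-21675 + a((w + 2)**2, -158))*(c - 2538) = (-21675 + (5 + 2)**2/2)*(552 - 2538) = (-21675 + (1/2)*7**2)*(-1986) = (-21675 + (1/2)*49)*(-1986) = (-21675 + 49/2)*(-1986) = -43301/2*(-1986) = 42997893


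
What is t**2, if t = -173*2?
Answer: 119716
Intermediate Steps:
t = -346
t**2 = (-346)**2 = 119716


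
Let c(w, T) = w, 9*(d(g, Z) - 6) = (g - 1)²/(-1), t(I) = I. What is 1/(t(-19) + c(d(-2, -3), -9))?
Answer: -1/14 ≈ -0.071429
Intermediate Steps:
d(g, Z) = 6 - (-1 + g)²/9 (d(g, Z) = 6 + ((g - 1)²/(-1))/9 = 6 + ((-1 + g)²*(-1))/9 = 6 + (-(-1 + g)²)/9 = 6 - (-1 + g)²/9)
1/(t(-19) + c(d(-2, -3), -9)) = 1/(-19 + (6 - (-1 - 2)²/9)) = 1/(-19 + (6 - ⅑*(-3)²)) = 1/(-19 + (6 - ⅑*9)) = 1/(-19 + (6 - 1)) = 1/(-19 + 5) = 1/(-14) = -1/14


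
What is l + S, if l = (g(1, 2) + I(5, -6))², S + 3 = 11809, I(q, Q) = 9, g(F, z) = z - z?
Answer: 11887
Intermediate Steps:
g(F, z) = 0
S = 11806 (S = -3 + 11809 = 11806)
l = 81 (l = (0 + 9)² = 9² = 81)
l + S = 81 + 11806 = 11887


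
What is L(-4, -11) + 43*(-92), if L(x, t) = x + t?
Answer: -3971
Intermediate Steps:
L(x, t) = t + x
L(-4, -11) + 43*(-92) = (-11 - 4) + 43*(-92) = -15 - 3956 = -3971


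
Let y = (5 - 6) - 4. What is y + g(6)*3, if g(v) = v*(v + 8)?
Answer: 247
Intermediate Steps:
g(v) = v*(8 + v)
y = -5 (y = -1 - 4 = -5)
y + g(6)*3 = -5 + (6*(8 + 6))*3 = -5 + (6*14)*3 = -5 + 84*3 = -5 + 252 = 247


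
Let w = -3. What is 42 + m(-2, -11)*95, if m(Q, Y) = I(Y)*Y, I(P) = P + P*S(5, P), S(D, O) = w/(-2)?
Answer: 57559/2 ≈ 28780.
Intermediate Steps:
S(D, O) = 3/2 (S(D, O) = -3/(-2) = -3*(-1/2) = 3/2)
I(P) = 5*P/2 (I(P) = P + P*(3/2) = P + 3*P/2 = 5*P/2)
m(Q, Y) = 5*Y**2/2 (m(Q, Y) = (5*Y/2)*Y = 5*Y**2/2)
42 + m(-2, -11)*95 = 42 + ((5/2)*(-11)**2)*95 = 42 + ((5/2)*121)*95 = 42 + (605/2)*95 = 42 + 57475/2 = 57559/2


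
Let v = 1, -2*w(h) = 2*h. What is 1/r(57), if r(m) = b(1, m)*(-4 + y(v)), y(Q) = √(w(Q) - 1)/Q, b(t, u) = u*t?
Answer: -2/513 - I*√2/1026 ≈ -0.0038986 - 0.0013784*I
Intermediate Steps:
w(h) = -h
b(t, u) = t*u
y(Q) = √(-1 - Q)/Q (y(Q) = √(-Q - 1)/Q = √(-1 - Q)/Q)
r(m) = m*(-4 + I*√2) (r(m) = (1*m)*(-4 + √(-1 - 1*1)/1) = m*(-4 + 1*√(-1 - 1)) = m*(-4 + 1*√(-2)) = m*(-4 + 1*(I*√2)) = m*(-4 + I*√2))
1/r(57) = 1/(57*(-4 + I*√2)) = 1/(-228 + 57*I*√2)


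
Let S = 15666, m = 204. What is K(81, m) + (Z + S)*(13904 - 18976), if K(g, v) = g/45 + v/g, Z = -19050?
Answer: 2317093063/135 ≈ 1.7164e+7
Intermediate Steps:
K(g, v) = g/45 + v/g (K(g, v) = g*(1/45) + v/g = g/45 + v/g)
K(81, m) + (Z + S)*(13904 - 18976) = ((1/45)*81 + 204/81) + (-19050 + 15666)*(13904 - 18976) = (9/5 + 204*(1/81)) - 3384*(-5072) = (9/5 + 68/27) + 17163648 = 583/135 + 17163648 = 2317093063/135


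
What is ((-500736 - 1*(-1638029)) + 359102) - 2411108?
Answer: -914713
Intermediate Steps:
((-500736 - 1*(-1638029)) + 359102) - 2411108 = ((-500736 + 1638029) + 359102) - 2411108 = (1137293 + 359102) - 2411108 = 1496395 - 2411108 = -914713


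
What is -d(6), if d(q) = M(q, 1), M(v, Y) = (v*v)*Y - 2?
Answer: -34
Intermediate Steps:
M(v, Y) = -2 + Y*v**2 (M(v, Y) = v**2*Y - 2 = Y*v**2 - 2 = -2 + Y*v**2)
d(q) = -2 + q**2 (d(q) = -2 + 1*q**2 = -2 + q**2)
-d(6) = -(-2 + 6**2) = -(-2 + 36) = -1*34 = -34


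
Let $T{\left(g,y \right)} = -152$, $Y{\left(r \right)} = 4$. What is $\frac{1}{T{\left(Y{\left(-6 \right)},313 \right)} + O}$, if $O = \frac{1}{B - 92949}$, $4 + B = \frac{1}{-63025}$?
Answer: $- \frac{5858362826}{890471212577} \approx -0.0065789$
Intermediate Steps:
$B = - \frac{252101}{63025}$ ($B = -4 + \frac{1}{-63025} = -4 - \frac{1}{63025} = - \frac{252101}{63025} \approx -4.0$)
$O = - \frac{63025}{5858362826}$ ($O = \frac{1}{- \frac{252101}{63025} - 92949} = \frac{1}{- \frac{5858362826}{63025}} = - \frac{63025}{5858362826} \approx -1.0758 \cdot 10^{-5}$)
$\frac{1}{T{\left(Y{\left(-6 \right)},313 \right)} + O} = \frac{1}{-152 - \frac{63025}{5858362826}} = \frac{1}{- \frac{890471212577}{5858362826}} = - \frac{5858362826}{890471212577}$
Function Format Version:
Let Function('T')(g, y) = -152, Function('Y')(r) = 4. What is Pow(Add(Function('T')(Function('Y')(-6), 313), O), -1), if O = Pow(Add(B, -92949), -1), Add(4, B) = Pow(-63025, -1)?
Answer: Rational(-5858362826, 890471212577) ≈ -0.0065789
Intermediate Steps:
B = Rational(-252101, 63025) (B = Add(-4, Pow(-63025, -1)) = Add(-4, Rational(-1, 63025)) = Rational(-252101, 63025) ≈ -4.0000)
O = Rational(-63025, 5858362826) (O = Pow(Add(Rational(-252101, 63025), -92949), -1) = Pow(Rational(-5858362826, 63025), -1) = Rational(-63025, 5858362826) ≈ -1.0758e-5)
Pow(Add(Function('T')(Function('Y')(-6), 313), O), -1) = Pow(Add(-152, Rational(-63025, 5858362826)), -1) = Pow(Rational(-890471212577, 5858362826), -1) = Rational(-5858362826, 890471212577)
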